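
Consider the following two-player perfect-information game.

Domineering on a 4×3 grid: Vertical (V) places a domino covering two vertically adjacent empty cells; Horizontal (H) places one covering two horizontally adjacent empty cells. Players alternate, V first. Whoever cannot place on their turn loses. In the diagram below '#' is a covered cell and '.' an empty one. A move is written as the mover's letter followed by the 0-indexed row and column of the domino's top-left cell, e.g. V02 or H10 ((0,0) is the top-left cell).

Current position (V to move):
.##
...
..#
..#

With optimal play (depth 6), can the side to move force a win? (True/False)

V winning at [.##/.../..#/..#]: True

[.##/.../..#/..#] V move#1: V00:-1/###/#../..#/..#, V10:+1/.##/#../#.#/..#*, V11:+1/.##/.#./.##/..#, V20:+1/.##/.../#.#/#.#, V21:+1/.##/.../.##/.##
[.##/#../#.#/..#] H move#2: H11:-1/.##/###/#.#/..#*, H30:-1/.##/#../#.#/###
[.##/###/#.#/..#] V move#3: V21:+1/.##/###/###/.##*
[.##/###/###/.##] end (terminal -1, H#4); searched .##/.../..#/..# to 6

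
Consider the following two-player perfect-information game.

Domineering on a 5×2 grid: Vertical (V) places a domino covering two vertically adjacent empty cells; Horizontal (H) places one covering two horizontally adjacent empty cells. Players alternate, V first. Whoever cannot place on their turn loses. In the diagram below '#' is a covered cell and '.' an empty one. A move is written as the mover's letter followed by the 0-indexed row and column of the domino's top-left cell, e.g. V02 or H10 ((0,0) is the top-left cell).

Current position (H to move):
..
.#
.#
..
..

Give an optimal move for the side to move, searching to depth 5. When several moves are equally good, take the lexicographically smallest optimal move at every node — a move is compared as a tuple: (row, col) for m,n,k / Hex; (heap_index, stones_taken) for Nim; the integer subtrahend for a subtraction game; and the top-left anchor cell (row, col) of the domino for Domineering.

[../.#/.#/../..] H move#1: H00:-1/##/.#/.#/../.., H30:+1/../.#/.#/##/..*, H40:+1/../.#/.#/../##
[../.#/.#/##/..] V move#2: V00:-1/#./##/.#/##/..*, V10:-1/../##/##/##/..
[#./##/.#/##/..] H move#3: H40:+1/#./##/.#/##/##*
[#./##/.#/##/##] end (terminal -1, V#4); searched ../.#/.#/../.. to 5

H's best at [../.#/.#/../..]: H30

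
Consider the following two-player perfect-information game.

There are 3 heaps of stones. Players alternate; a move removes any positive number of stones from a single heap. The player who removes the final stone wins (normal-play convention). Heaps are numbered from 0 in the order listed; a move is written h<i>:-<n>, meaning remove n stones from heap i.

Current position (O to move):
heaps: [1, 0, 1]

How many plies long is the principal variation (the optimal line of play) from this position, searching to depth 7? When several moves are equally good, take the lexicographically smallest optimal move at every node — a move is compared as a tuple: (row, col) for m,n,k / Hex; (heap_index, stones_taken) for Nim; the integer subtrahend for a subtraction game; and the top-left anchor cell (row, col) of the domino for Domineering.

ply 1, O at (1,0,1) | h0:-1=-1→(0,0,1)*; h2:-1=-1→(1,0,0)
ply 2, X at (0,0,1) | h2:-1=+1→(0,0,0)*
ply 3: (0,0,0) is terminal -1 (O); from (1,0,1) depth 7

PV length from [(1,0,1)]: 2 plies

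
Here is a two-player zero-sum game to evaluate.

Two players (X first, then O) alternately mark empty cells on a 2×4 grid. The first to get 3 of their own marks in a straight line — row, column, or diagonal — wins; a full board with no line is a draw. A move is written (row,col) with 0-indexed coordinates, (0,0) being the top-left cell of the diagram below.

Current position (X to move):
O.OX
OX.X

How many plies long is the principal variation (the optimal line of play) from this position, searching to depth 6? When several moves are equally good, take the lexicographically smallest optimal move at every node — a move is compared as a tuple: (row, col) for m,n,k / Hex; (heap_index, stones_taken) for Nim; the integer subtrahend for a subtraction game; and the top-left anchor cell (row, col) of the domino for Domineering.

p1 X@[O.OX/OX.X]: (0,1)[OXOX/OX.X]+0 (1,2)[O.OX/OXXX]+1*
p2 O@[O.OX/OXXX] terminal -1; root [O.OX/OX.X] d6

PV length from [O.OX/OX.X]: 1 ply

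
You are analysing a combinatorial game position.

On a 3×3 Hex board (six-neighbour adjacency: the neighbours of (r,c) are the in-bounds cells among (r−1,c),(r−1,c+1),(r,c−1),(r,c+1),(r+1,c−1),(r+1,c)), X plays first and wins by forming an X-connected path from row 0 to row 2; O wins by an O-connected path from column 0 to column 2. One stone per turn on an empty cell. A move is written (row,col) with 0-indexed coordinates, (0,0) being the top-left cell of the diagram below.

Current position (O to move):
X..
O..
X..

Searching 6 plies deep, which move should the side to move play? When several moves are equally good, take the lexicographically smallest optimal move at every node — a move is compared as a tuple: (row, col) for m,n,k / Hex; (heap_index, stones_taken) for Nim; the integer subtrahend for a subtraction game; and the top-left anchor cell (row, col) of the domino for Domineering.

p1 O@[X../O../X..]: (0,1)[XO./O../X..]-1 (0,2)[X.O/O../X..]+1* (1,1)[X../OO./X..]+1 (1,2)[X../O.O/X..]-1 (2,1)[X../O../XO.]-1 (2,2)[X../O../X.O]-1
p2 X@[X.O/O../X..]: (0,1)[XXO/O../X..]-1* (1,1)[X.O/OX./X..]-1 (1,2)[X.O/O.X/X..]-1 (2,1)[X.O/O../XX.]-1 (2,2)[X.O/O../X.X]-1
p3 O@[XXO/O../X..]: (1,1)[XXO/OO./X..]+1* (1,2)[XXO/O.O/X..]-1 (2,1)[XXO/O../XO.]-1 (2,2)[XXO/O../X.O]-1
p4 X@[XXO/OO./X..] terminal -1; root [X../O../X..] d6

O's best at [X../O../X..]: (0,2)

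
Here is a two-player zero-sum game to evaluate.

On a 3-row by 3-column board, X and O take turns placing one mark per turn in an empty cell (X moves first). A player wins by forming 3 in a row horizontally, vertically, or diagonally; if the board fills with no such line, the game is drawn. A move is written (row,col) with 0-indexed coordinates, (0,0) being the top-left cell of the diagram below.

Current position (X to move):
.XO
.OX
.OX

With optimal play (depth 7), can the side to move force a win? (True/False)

ply 1, X at .XO/.OX/.OX | (0,0)=-1→XXO/.OX/.OX; (1,0)=-1→.XO/XOX/.OX; (2,0)=+0→.XO/.OX/XOX*
ply 2, O at .XO/.OX/XOX | (0,0)=+0→OXO/.OX/XOX*; (1,0)=+0→.XO/OOX/XOX
ply 3, X at OXO/.OX/XOX | (1,0)=+0→OXO/XOX/XOX*
ply 4: OXO/XOX/XOX is terminal +0 (O); from .XO/.OX/.OX depth 7

X winning at [.XO/.OX/.OX]: False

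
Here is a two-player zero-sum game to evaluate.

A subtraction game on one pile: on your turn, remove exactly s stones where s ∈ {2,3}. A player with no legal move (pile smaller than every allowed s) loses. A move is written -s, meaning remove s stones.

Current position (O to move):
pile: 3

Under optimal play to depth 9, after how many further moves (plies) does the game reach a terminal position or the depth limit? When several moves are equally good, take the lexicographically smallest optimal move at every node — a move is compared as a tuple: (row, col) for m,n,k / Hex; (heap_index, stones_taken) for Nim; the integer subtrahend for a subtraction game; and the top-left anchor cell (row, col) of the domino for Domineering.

ply 1, O at 3 | -2=+1→1*; -3=+1→0
ply 2: 1 is terminal -1 (X); from 3 depth 9

PV length from [3]: 1 ply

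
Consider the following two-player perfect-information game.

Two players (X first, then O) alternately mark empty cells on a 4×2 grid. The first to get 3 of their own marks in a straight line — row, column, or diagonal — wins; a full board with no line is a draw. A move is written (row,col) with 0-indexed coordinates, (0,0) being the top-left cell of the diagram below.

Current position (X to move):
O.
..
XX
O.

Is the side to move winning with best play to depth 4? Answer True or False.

ply 1, X at O./../XX/O. | (0,1)=+0→OX/../XX/O.; (1,0)=+0→O./X./XX/O.; (1,1)=+1→O./.X/XX/O.*; (3,1)=+0→O./../XX/OX
ply 2, O at O./.X/XX/O. | (0,1)=-1→OO/.X/XX/O.*; (1,0)=-1→O./OX/XX/O.; (3,1)=-1→O./.X/XX/OO
ply 3, X at OO/.X/XX/O. | (1,0)=+0→OO/XX/XX/O.; (3,1)=+1→OO/.X/XX/OX*
ply 4: OO/.X/XX/OX is terminal -1 (O); from O./../XX/O. depth 4

X winning at [O./../XX/O.]: True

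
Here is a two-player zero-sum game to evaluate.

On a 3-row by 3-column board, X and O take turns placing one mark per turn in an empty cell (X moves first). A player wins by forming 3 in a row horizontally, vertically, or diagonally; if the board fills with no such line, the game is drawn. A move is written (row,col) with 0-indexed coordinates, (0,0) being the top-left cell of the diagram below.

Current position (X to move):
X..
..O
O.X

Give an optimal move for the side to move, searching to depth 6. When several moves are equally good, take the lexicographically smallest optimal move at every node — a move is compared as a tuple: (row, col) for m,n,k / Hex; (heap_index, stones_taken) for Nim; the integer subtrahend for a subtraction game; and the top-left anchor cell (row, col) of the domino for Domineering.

ply 1, X at X../..O/O.X | (0,1)=+1→XX./..O/O.X*; (0,2)=+1→X.X/..O/O.X; (1,0)=+0→X../X.O/O.X; (1,1)=+1→X../.XO/O.X; (2,1)=-1→X../..O/OXX
ply 2, O at XX./..O/O.X | (0,2)=-1→XXO/..O/O.X*; (1,0)=-1→XX./O.O/O.X; (1,1)=-1→XX./.OO/O.X; (2,1)=-1→XX./..O/OOX
ply 3, X at XXO/..O/O.X | (1,0)=-1→XXO/X.O/O.X; (1,1)=+1→XXO/.XO/O.X*; (2,1)=-1→XXO/..O/OXX
ply 4: XXO/.XO/O.X is terminal -1 (O); from X../..O/O.X depth 6

X's best at [X../..O/O.X]: (0,1)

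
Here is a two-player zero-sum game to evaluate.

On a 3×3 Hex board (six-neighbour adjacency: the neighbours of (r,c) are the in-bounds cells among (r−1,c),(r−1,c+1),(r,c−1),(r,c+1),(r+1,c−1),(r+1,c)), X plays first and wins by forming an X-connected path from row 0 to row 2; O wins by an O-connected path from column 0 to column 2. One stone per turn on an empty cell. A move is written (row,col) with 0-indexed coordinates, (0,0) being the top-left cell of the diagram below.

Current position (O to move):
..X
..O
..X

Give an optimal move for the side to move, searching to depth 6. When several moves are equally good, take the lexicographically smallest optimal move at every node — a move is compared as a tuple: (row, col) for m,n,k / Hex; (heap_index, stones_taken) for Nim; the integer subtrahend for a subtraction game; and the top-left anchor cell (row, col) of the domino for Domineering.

O's best at [..X/..O/..X]: (1,1)

[..X/..O/..X] O move#1: (0,0):-1/O.X/..O/..X, (0,1):-1/.OX/..O/..X, (1,0):-1/..X/O.O/..X, (1,1):+1/..X/.OO/..X*, (2,0):+1/..X/..O/O.X, (2,1):-1/..X/..O/.OX
[..X/.OO/..X] X move#2: (0,0):-1/X.X/.OO/..X*, (0,1):-1/.XX/.OO/..X, (1,0):-1/..X/XOO/..X, (2,0):-1/..X/.OO/X.X, (2,1):-1/..X/.OO/.XX
[X.X/.OO/..X] O move#3: (0,1):+1/XOX/.OO/..X*, (1,0):+1/X.X/OOO/..X, (2,0):+1/X.X/.OO/O.X, (2,1):+1/X.X/.OO/.OX
[XOX/.OO/..X] X move#4: (1,0):-1/XOX/XOO/..X*, (2,0):-1/XOX/.OO/X.X, (2,1):-1/XOX/.OO/.XX
[XOX/XOO/..X] O move#5: (2,0):+1/XOX/XOO/O.X*, (2,1):-1/XOX/XOO/.OX
[XOX/XOO/O.X] end (terminal -1, X#6); searched ..X/..O/..X to 6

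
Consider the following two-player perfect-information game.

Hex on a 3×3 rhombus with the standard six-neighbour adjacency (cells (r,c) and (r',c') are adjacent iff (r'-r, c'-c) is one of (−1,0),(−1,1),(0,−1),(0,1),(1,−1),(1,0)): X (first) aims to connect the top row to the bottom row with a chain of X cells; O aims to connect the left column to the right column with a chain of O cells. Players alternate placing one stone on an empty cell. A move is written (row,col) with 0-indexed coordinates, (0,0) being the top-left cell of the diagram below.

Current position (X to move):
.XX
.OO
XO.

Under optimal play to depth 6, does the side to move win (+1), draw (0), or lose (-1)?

value(.XX/.OO/XO., X) = +1

[.XX/.OO/XO.] X move#1: (0,0):-1/XXX/.OO/XO., (1,0):+1/.XX/XOO/XO.*, (2,2):-1/.XX/.OO/XOX
[.XX/XOO/XO.] end (terminal -1, O#2); searched .XX/.OO/XO. to 6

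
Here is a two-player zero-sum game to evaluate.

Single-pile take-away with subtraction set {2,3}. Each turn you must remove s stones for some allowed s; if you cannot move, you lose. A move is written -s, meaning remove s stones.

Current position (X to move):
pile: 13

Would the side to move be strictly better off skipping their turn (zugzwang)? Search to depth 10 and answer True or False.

[13] X move#1: -2:+1/11*, -3:+1/10
[11] O move#2: -2:-1/9*, -3:-1/8
[9] X move#3: -2:-1/7, -3:+1/6*
[6] O move#4: -2:-1/4*, -3:-1/3
[4] X move#5: -2:-1/2, -3:+1/1*
[1] end (terminal -1, O#6); searched 13 to 10
suppose X passes — search the same position with O to move:
pass> [13] O move#1: -2:+1/11*, -3:+1/10
pass> [11] X move#2: -2:-1/9*, -3:-1/8
pass> [9] O move#3: -2:-1/7, -3:+1/6*
pass> [6] X move#4: -2:-1/4*, -3:-1/3
pass> [4] O move#5: -2:-1/2, -3:+1/1*
pass> [1] end (terminal -1, X#6); searched 13 to 10
for X: play +1, pass -1

zugzwang(13, X) = False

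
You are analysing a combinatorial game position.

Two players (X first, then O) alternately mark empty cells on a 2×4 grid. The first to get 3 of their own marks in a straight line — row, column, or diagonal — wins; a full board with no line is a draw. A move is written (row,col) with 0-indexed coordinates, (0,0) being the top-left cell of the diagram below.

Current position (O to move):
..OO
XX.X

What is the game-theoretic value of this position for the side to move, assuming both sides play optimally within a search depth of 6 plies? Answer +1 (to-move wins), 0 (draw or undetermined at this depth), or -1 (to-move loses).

value(..OO/XX.X, O) = +1

p1 O@[..OO/XX.X]: (0,0)[O.OO/XX.X]-1 (0,1)[.OOO/XX.X]+1* (1,2)[..OO/XXOX]+0
p2 X@[.OOO/XX.X] terminal -1; root [..OO/XX.X] d6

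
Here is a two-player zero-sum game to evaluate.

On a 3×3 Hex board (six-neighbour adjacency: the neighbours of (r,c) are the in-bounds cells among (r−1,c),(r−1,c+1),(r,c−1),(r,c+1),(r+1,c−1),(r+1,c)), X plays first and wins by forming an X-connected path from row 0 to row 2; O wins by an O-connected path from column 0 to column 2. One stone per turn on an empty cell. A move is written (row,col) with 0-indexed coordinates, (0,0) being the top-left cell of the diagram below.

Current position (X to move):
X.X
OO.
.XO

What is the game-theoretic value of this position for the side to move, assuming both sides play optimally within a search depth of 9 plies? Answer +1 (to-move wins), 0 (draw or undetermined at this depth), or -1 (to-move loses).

ply 1, X at X.X/OO./.XO | (0,1)=-1→XXX/OO./.XO; (1,2)=+1→X.X/OOX/.XO*; (2,0)=-1→X.X/OO./XXO
ply 2: X.X/OOX/.XO is terminal -1 (O); from X.X/OO./.XO depth 9

value(X.X/OO./.XO, X) = +1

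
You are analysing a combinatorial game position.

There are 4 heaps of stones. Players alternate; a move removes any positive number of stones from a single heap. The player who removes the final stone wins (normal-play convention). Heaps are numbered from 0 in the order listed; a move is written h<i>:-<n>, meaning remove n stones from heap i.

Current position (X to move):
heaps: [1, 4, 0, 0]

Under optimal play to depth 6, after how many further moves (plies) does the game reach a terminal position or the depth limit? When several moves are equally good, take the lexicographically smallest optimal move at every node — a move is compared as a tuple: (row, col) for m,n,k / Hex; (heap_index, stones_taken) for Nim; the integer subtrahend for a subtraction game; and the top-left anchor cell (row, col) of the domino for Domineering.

PV length from [(1,4,0,0)]: 3 plies

p1 X@[(1,4,0,0)]: h0:-1[(0,4,0,0)]-1 h1:-1[(1,3,0,0)]-1 h1:-2[(1,2,0,0)]-1 h1:-3[(1,1,0,0)]+1* h1:-4[(1,0,0,0)]-1
p2 O@[(1,1,0,0)]: h0:-1[(0,1,0,0)]-1* h1:-1[(1,0,0,0)]-1
p3 X@[(0,1,0,0)]: h1:-1[(0,0,0,0)]+1*
p4 O@[(0,0,0,0)] terminal -1; root [(1,4,0,0)] d6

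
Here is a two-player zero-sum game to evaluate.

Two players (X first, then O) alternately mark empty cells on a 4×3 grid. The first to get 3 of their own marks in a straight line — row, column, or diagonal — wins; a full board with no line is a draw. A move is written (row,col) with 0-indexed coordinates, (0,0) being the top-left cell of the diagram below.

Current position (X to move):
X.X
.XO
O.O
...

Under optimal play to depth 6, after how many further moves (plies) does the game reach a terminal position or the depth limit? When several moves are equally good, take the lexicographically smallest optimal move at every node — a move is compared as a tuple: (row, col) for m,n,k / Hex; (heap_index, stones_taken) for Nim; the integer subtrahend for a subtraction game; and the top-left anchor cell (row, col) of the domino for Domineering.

PV length from [X.X/.XO/O.O/...]: 1 ply

[X.X/.XO/O.O/...] X move#1: (0,1):+1/XXX/.XO/O.O/...*, (1,0):-1/X.X/XXO/O.O/..., (2,1):-1/X.X/.XO/OXO/..., (3,0):-1/X.X/.XO/O.O/X.., (3,1):-1/X.X/.XO/O.O/.X., (3,2):-1/X.X/.XO/O.O/..X
[XXX/.XO/O.O/...] end (terminal -1, O#2); searched X.X/.XO/O.O/... to 6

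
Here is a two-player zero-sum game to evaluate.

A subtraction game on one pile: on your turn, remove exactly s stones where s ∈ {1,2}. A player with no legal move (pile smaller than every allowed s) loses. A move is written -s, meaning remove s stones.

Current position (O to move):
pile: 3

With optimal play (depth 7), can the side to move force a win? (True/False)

ply 1, O at 3 | -1=-1→2*; -2=-1→1
ply 2, X at 2 | -1=-1→1; -2=+1→0*
ply 3: 0 is terminal -1 (O); from 3 depth 7

O winning at [3]: False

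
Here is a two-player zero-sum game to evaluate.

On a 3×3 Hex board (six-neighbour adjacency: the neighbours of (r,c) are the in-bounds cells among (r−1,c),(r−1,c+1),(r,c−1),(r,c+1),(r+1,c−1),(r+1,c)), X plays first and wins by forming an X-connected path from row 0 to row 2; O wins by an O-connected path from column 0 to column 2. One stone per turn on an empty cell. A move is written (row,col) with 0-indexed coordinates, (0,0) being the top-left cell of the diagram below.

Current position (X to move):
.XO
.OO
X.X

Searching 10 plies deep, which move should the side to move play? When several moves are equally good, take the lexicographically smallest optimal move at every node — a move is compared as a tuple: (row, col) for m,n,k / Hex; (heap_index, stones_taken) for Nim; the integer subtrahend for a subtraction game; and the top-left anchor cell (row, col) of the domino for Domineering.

X's best at [.XO/.OO/X.X]: (1,0)

[.XO/.OO/X.X] X move#1: (0,0):-1/XXO/.OO/X.X, (1,0):+1/.XO/XOO/X.X*, (2,1):-1/.XO/.OO/XXX
[.XO/XOO/X.X] end (terminal -1, O#2); searched .XO/.OO/X.X to 10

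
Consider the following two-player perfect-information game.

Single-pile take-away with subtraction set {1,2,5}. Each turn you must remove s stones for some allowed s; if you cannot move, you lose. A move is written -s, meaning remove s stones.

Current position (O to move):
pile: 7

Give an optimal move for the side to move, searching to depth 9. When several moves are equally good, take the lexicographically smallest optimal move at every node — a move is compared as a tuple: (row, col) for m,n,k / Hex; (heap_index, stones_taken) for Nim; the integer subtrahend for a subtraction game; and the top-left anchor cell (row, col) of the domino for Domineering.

O's best at [7]: -1

ply 1, O at 7 | -1=+1→6*; -2=-1→5; -5=-1→2
ply 2, X at 6 | -1=-1→5*; -2=-1→4; -5=-1→1
ply 3, O at 5 | -1=-1→4; -2=+1→3*; -5=+1→0
ply 4, X at 3 | -1=-1→2*; -2=-1→1
ply 5, O at 2 | -1=-1→1; -2=+1→0*
ply 6: 0 is terminal -1 (X); from 7 depth 9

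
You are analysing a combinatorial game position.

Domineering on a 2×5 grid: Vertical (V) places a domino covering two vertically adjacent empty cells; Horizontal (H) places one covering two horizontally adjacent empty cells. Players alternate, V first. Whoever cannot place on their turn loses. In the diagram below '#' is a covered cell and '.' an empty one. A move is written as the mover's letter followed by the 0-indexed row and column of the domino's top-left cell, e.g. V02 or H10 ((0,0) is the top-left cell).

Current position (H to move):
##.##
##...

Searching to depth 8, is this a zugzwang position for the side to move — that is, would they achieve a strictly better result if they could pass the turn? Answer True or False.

zugzwang(##.##/##..., H) = False

[##.##/##...] H move#1: H12:+1/##.##/####.*, H13:-1/##.##/##.##
[##.##/####.] end (terminal -1, V#2); searched ##.##/##... to 8
pass branch (V moves first from the same position):
  | [##.##/##...] V move#1: V02:-1/#####/###..*
  | [#####/###..] H move#2: H13:+1/#####/#####*
  | [#####/#####] end (terminal -1, V#3); searched ##.##/##... to 8
H moving scores +1; H passing scores +1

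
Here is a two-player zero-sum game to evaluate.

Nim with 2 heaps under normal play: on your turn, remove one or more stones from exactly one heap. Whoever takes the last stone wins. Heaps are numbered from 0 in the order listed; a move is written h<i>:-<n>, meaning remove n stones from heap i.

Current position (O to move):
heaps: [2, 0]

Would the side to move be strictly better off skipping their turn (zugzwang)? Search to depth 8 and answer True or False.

[(2,0)] O move#1: h0:-1:-1/(1,0), h0:-2:+1/(0,0)*
[(0,0)] end (terminal -1, X#2); searched (2,0) to 8
if O skipped the turn, X would face:
~ [(2,0)] X move#1: h0:-1:-1/(1,0), h0:-2:+1/(0,0)*
~ [(0,0)] end (terminal -1, O#2); searched (2,0) to 8
compare (O): move=+1 vs pass=-1

zugzwang((2,0), O) = False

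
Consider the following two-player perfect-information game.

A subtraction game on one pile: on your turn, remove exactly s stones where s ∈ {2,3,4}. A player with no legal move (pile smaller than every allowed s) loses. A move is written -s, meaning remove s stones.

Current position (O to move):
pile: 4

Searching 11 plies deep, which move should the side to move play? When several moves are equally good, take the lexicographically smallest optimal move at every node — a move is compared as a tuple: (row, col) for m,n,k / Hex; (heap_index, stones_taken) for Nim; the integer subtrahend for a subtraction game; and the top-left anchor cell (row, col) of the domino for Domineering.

[4] O move#1: -2:-1/2, -3:+1/1*, -4:+1/0
[1] end (terminal -1, X#2); searched 4 to 11

O's best at [4]: -3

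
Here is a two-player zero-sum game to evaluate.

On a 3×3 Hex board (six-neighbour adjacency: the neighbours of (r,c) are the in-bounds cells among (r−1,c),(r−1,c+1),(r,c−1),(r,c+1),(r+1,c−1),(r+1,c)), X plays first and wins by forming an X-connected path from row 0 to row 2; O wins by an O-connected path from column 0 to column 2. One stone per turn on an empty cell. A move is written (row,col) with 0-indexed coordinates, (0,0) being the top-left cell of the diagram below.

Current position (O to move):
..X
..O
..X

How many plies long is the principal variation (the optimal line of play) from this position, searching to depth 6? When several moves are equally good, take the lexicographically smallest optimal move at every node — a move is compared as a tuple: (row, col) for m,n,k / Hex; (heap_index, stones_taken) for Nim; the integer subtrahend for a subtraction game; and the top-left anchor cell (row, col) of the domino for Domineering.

PV length from [..X/..O/..X]: 5 plies

p1 O@[..X/..O/..X]: (0,0)[O.X/..O/..X]-1 (0,1)[.OX/..O/..X]-1 (1,0)[..X/O.O/..X]-1 (1,1)[..X/.OO/..X]+1* (2,0)[..X/..O/O.X]+1 (2,1)[..X/..O/.OX]-1
p2 X@[..X/.OO/..X]: (0,0)[X.X/.OO/..X]-1* (0,1)[.XX/.OO/..X]-1 (1,0)[..X/XOO/..X]-1 (2,0)[..X/.OO/X.X]-1 (2,1)[..X/.OO/.XX]-1
p3 O@[X.X/.OO/..X]: (0,1)[XOX/.OO/..X]+1* (1,0)[X.X/OOO/..X]+1 (2,0)[X.X/.OO/O.X]+1 (2,1)[X.X/.OO/.OX]+1
p4 X@[XOX/.OO/..X]: (1,0)[XOX/XOO/..X]-1* (2,0)[XOX/.OO/X.X]-1 (2,1)[XOX/.OO/.XX]-1
p5 O@[XOX/XOO/..X]: (2,0)[XOX/XOO/O.X]+1* (2,1)[XOX/XOO/.OX]-1
p6 X@[XOX/XOO/O.X] terminal -1; root [..X/..O/..X] d6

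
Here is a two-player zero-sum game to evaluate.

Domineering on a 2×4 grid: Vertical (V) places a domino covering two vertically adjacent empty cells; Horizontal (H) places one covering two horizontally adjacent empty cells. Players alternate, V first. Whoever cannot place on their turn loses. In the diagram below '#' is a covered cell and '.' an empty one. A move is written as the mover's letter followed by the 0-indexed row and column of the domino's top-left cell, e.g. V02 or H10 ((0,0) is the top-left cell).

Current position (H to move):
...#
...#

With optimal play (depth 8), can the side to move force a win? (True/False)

H winning at [...#/...#]: True

p1 H@[...#/...#]: H00[##.#/...#]+1* H01[.###/...#]+1 H10[...#/##.#]+1 H11[...#/.###]+1
p2 V@[##.#/...#]: V02[####/..##]-1*
p3 H@[####/..##]: H10[####/####]+1*
p4 V@[####/####] terminal -1; root [...#/...#] d8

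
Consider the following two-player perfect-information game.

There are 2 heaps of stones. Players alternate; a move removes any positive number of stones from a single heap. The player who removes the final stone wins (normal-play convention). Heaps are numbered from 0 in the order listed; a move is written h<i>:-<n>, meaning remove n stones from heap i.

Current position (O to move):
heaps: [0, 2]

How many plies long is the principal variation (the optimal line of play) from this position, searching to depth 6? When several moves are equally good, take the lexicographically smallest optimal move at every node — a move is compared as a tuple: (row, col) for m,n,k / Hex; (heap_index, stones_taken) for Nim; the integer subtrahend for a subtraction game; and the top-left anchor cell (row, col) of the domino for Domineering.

ply 1, O at (0,2) | h1:-1=-1→(0,1); h1:-2=+1→(0,0)*
ply 2: (0,0) is terminal -1 (X); from (0,2) depth 6

PV length from [(0,2)]: 1 ply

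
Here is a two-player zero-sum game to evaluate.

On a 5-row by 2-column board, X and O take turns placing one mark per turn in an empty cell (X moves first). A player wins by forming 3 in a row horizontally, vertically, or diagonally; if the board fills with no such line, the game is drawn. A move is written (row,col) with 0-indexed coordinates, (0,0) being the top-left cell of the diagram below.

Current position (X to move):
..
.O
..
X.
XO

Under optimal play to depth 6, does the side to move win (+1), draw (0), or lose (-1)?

p1 X@[../.O/../X./XO]: (0,0)[X./.O/../X./XO]+0 (0,1)[.X/.O/../X./XO]+0 (1,0)[../XO/../X./XO]+0 (2,0)[../.O/X./X./XO]+1* (2,1)[../.O/.X/X./XO]+0 (3,1)[../.O/../XX/XO]+0
p2 O@[../.O/X./X./XO] terminal -1; root [../.O/../X./XO] d6

value(../.O/../X./XO, X) = +1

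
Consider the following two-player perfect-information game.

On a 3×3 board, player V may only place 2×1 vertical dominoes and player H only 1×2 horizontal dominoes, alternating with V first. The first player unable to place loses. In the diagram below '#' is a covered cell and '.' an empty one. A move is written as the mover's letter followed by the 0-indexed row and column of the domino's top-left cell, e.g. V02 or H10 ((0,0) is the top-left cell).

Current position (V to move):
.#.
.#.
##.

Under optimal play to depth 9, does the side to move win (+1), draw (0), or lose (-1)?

value(.#./.#./##., V) = +1

[.#./.#./##.] V move#1: V00:+1/##./##./##.*, V02:+1/.##/.##/##., V12:+1/.#./.##/###
[##./##./##.] end (terminal -1, H#2); searched .#./.#./##. to 9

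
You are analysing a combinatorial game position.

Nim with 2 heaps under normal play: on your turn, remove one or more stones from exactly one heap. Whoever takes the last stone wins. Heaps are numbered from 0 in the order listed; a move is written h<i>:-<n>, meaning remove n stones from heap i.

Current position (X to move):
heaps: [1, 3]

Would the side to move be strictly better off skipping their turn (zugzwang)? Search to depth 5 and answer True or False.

ply 1, X at (1,3) | h0:-1=-1→(0,3); h1:-1=-1→(1,2); h1:-2=+1→(1,1)*; h1:-3=-1→(1,0)
ply 2, O at (1,1) | h0:-1=-1→(0,1)*; h1:-1=-1→(1,0)
ply 3, X at (0,1) | h1:-1=+1→(0,0)*
ply 4: (0,0) is terminal -1 (O); from (1,3) depth 5
pass branch (O moves first from the same position):
  | ply 1, O at (1,3) | h0:-1=-1→(0,3); h1:-1=-1→(1,2); h1:-2=+1→(1,1)*; h1:-3=-1→(1,0)
  | ply 2, X at (1,1) | h0:-1=-1→(0,1)*; h1:-1=-1→(1,0)
  | ply 3, O at (0,1) | h1:-1=+1→(0,0)*
  | ply 4: (0,0) is terminal -1 (X); from (1,3) depth 5
X moving scores +1; X passing scores -1

zugzwang((1,3), X) = False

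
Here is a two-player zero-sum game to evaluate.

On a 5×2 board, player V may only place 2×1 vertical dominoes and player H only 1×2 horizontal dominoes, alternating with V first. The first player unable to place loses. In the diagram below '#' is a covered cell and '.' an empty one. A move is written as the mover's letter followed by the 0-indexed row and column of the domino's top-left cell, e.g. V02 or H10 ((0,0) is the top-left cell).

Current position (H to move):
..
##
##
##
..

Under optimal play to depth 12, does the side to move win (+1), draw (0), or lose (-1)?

p1 H@[../##/##/##/..]: H00[##/##/##/##/..]+1* H40[../##/##/##/##]+1
p2 V@[##/##/##/##/..] terminal -1; root [../##/##/##/..] d12

value(../##/##/##/.., H) = +1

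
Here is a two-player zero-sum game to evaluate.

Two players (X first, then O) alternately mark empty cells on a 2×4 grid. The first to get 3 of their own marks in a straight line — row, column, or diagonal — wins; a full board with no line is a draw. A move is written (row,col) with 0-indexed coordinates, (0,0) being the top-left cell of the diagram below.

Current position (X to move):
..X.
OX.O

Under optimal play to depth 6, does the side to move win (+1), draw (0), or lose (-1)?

value(..X./OX.O, X) = +1

[..X./OX.O] X move#1: (0,0):+0/X.X./OX.O, (0,1):+1/.XX./OX.O*, (0,3):+0/..XX/OX.O, (1,2):+0/..X./OXXO
[.XX./OX.O] O move#2: (0,0):-1/OXX./OX.O*, (0,3):-1/.XXO/OX.O, (1,2):-1/.XX./OXOO
[OXX./OX.O] X move#3: (0,3):+1/OXXX/OX.O*, (1,2):+0/OXX./OXXO
[OXXX/OX.O] end (terminal -1, O#4); searched ..X./OX.O to 6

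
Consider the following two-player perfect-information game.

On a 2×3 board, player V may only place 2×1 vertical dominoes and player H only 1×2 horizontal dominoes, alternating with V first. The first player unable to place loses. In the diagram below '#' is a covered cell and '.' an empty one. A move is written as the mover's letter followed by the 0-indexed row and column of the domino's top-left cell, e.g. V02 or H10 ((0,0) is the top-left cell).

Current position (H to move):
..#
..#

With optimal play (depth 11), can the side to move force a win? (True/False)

p1 H@[..#/..#]: H00[###/..#]+1* H10[..#/###]+1
p2 V@[###/..#] terminal -1; root [..#/..#] d11

H winning at [..#/..#]: True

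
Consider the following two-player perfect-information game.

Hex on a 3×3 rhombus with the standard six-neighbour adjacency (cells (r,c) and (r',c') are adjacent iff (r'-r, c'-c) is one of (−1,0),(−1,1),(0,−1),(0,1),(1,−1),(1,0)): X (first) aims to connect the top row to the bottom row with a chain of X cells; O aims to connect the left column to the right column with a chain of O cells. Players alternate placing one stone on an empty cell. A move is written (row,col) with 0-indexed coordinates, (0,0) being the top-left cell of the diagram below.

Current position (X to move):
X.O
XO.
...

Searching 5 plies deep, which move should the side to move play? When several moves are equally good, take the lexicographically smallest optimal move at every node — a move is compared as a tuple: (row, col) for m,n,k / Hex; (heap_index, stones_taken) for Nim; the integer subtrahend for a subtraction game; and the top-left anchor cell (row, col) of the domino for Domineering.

X's best at [X.O/XO./...]: (2,0)

[X.O/XO./...] X move#1: (0,1):-1/XXO/XO./..., (1,2):-1/X.O/XOX/..., (2,0):+1/X.O/XO./X..*, (2,1):-1/X.O/XO./.X., (2,2):-1/X.O/XO./..X
[X.O/XO./X..] end (terminal -1, O#2); searched X.O/XO./... to 5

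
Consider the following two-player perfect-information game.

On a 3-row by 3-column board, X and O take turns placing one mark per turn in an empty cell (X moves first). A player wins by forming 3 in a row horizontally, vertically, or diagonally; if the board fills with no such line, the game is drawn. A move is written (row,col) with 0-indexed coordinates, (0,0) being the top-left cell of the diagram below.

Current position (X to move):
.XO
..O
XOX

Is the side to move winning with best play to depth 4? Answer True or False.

X winning at [.XO/..O/XOX]: True

ply 1, X at .XO/..O/XOX | (0,0)=+1→XXO/..O/XOX*; (1,0)=+0→.XO/X.O/XOX; (1,1)=+0→.XO/.XO/XOX
ply 2, O at XXO/..O/XOX | (1,0)=-1→XXO/O.O/XOX*; (1,1)=-1→XXO/.OO/XOX
ply 3, X at XXO/O.O/XOX | (1,1)=+1→XXO/OXO/XOX*
ply 4: XXO/OXO/XOX is terminal -1 (O); from .XO/..O/XOX depth 4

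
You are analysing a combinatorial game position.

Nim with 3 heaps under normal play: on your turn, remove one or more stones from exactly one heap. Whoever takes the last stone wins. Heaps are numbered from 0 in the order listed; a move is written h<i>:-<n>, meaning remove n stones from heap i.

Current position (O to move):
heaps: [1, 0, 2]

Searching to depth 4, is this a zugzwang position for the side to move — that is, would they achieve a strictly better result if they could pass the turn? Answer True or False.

zugzwang((1,0,2), O) = False

ply 1, O at (1,0,2) | h0:-1=-1→(0,0,2); h2:-1=+1→(1,0,1)*; h2:-2=-1→(1,0,0)
ply 2, X at (1,0,1) | h0:-1=-1→(0,0,1)*; h2:-1=-1→(1,0,0)
ply 3, O at (0,0,1) | h2:-1=+1→(0,0,0)*
ply 4: (0,0,0) is terminal -1 (X); from (1,0,2) depth 4
suppose O passes — search the same position with X to move:
pass> ply 1, X at (1,0,2) | h0:-1=-1→(0,0,2); h2:-1=+1→(1,0,1)*; h2:-2=-1→(1,0,0)
pass> ply 2, O at (1,0,1) | h0:-1=-1→(0,0,1)*; h2:-1=-1→(1,0,0)
pass> ply 3, X at (0,0,1) | h2:-1=+1→(0,0,0)*
pass> ply 4: (0,0,0) is terminal -1 (O); from (1,0,2) depth 4
for O: play +1, pass -1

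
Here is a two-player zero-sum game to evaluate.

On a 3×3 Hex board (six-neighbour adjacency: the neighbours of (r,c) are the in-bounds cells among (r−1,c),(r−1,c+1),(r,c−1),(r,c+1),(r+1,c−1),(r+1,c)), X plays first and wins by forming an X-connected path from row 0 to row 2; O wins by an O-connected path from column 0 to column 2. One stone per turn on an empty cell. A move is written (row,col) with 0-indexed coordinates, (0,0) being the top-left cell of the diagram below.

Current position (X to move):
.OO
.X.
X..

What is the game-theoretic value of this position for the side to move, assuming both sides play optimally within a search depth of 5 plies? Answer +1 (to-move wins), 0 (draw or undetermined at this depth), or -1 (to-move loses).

p1 X@[.OO/.X./X..]: (0,0)[XOO/.X./X..]-1* (1,0)[.OO/XX./X..]-1 (1,2)[.OO/.XX/X..]-1 (2,1)[.OO/.X./XX.]-1 (2,2)[.OO/.X./X.X]-1
p2 O@[XOO/.X./X..]: (1,0)[XOO/OX./X..]+1* (1,2)[XOO/.XO/X..]-1 (2,1)[XOO/.X./XO.]-1 (2,2)[XOO/.X./X.O]-1
p3 X@[XOO/OX./X..] terminal -1; root [.OO/.X./X..] d5

value(.OO/.X./X.., X) = -1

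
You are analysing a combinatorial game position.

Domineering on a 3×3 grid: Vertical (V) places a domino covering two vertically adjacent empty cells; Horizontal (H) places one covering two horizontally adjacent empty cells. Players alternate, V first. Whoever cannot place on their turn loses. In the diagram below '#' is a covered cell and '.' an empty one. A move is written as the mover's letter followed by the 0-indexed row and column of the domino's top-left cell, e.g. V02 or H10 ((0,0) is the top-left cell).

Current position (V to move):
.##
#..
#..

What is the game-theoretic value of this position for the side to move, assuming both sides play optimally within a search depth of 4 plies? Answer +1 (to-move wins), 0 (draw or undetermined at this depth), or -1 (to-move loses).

value(.##/#../#.., V) = +1

[.##/#../#..] V move#1: V11:+1/.##/##./##.*, V12:+1/.##/#.#/#.#
[.##/##./##.] end (terminal -1, H#2); searched .##/#../#.. to 4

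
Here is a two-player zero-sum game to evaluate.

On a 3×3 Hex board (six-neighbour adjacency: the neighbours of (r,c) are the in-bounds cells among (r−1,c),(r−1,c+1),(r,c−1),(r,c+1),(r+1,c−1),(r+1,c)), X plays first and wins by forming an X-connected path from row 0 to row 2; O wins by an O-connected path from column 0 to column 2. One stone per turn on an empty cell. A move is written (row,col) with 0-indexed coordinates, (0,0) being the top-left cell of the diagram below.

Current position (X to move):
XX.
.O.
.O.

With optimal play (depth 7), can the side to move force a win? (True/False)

X winning at [XX./.O./.O.]: False

[XX./.O./.O.] X move#1: (0,2):-1/XXX/.O./.O.*, (1,0):-1/XX./XO./.O., (1,2):-1/XX./.OX/.O., (2,0):-1/XX./.O./XO., (2,2):-1/XX./.O./.OX
[XXX/.O./.O.] O move#2: (1,0):+1/XXX/OO./.O.*, (1,2):+1/XXX/.OO/.O., (2,0):+1/XXX/.O./OO., (2,2):+1/XXX/.O./.OO
[XXX/OO./.O.] X move#3: (1,2):-1/XXX/OOX/.O.*, (2,0):-1/XXX/OO./XO., (2,2):-1/XXX/OO./.OX
[XXX/OOX/.O.] O move#4: (2,0):-1/XXX/OOX/OO., (2,2):+1/XXX/OOX/.OO*
[XXX/OOX/.OO] end (terminal -1, X#5); searched XX./.O./.O. to 7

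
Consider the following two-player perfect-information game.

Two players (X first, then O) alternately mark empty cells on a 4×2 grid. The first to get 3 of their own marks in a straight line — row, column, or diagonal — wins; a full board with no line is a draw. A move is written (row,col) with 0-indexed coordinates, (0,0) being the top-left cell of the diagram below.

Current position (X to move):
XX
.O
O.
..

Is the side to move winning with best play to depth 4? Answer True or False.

X winning at [XX/.O/O./..]: False

p1 X@[XX/.O/O./..]: (1,0)[XX/XO/O./..]+0* (2,1)[XX/.O/OX/..]+0 (3,0)[XX/.O/O./X.]+0 (3,1)[XX/.O/O./.X]+0
p2 O@[XX/XO/O./..]: (2,1)[XX/XO/OO/..]+0* (3,0)[XX/XO/O./O.]+0 (3,1)[XX/XO/O./.O]+0
p3 X@[XX/XO/OO/..]: (3,0)[XX/XO/OO/X.]-1 (3,1)[XX/XO/OO/.X]+0*
p4 O@[XX/XO/OO/.X]: (3,0)[XX/XO/OO/OX]+0*
p5 X@[XX/XO/OO/OX] terminal +0; root [XX/.O/O./..] d4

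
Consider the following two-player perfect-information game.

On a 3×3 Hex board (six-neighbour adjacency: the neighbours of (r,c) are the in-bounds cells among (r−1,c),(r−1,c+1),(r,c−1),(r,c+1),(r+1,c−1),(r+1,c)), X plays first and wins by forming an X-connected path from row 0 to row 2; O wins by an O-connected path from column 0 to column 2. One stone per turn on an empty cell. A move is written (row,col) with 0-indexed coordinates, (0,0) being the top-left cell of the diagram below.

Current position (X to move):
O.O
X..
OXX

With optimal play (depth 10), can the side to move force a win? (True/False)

ply 1, X at O.O/X../OXX | (0,1)=-1→OXO/X../OXX*; (1,1)=-1→O.O/XX./OXX; (1,2)=-1→O.O/X.X/OXX
ply 2, O at OXO/X../OXX | (1,1)=+1→OXO/XO./OXX*; (1,2)=-1→OXO/X.O/OXX
ply 3: OXO/XO./OXX is terminal -1 (X); from O.O/X../OXX depth 10

X winning at [O.O/X../OXX]: False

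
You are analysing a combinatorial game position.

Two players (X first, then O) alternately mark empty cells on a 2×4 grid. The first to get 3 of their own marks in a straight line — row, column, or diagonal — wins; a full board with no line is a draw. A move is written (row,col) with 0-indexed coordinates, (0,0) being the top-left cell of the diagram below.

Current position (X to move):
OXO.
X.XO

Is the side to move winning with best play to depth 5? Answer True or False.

[OXO./X.XO] X move#1: (0,3):+0/OXOX/X.XO, (1,1):+1/OXO./XXXO*
[OXO./XXXO] end (terminal -1, O#2); searched OXO./X.XO to 5

X winning at [OXO./X.XO]: True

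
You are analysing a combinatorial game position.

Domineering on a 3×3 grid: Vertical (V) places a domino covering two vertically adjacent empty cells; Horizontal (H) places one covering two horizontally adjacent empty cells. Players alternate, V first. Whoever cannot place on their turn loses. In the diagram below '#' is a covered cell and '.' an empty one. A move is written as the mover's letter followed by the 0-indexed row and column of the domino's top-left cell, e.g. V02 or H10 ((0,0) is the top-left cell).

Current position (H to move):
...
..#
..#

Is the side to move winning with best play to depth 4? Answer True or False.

[.../..#/..#] H move#1: H00:-1/##./..#/..#, H01:-1/.##/..#/..#, H10:+1/.../###/..#*, H20:-1/.../..#/###
[.../###/..#] end (terminal -1, V#2); searched .../..#/..# to 4

H winning at [.../..#/..#]: True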